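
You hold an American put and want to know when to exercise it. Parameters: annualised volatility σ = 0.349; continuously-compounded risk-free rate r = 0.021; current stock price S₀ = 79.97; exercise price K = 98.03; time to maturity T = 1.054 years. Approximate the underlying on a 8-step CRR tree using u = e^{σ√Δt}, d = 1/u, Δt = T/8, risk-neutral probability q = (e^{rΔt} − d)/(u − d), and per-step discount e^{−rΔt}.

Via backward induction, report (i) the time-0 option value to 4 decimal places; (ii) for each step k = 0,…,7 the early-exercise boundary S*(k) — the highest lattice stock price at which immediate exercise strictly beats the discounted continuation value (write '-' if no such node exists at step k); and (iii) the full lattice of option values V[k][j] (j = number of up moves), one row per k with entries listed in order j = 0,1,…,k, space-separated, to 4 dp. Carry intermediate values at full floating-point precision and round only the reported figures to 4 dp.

price = 22.4997
boundary = - - - 54.6866 62.0721 54.6866 62.0721 70.4550
tree:
22.4997
28.9418 15.6307
36.0332 21.4046 9.4478
43.3434 28.2991 14.0377 4.5157
49.8502 35.9579 20.1416 7.4873 1.3132
55.5827 43.3434 27.6586 12.0910 2.5289 0.0000
60.6332 49.8502 35.9579 18.8016 4.8699 0.0000 0.0000
65.0828 55.5827 43.3434 27.5750 9.3782 0.0000 0.0000 0.0000
69.0029 60.6332 49.8502 35.9579 18.0600 0.0000 0.0000 0.0000 0.0000

Δt=0.13175  u=1.13505  d=0.88102  q=0.47928  discount=0.99724
step 8 (expiry): payoffs max(K−S,0) = 69.0029 60.6332 49.8502 35.9579 18.0600 0.0000 0.0000 0.0000 0.0000
step 7: (k=7,j=0): S=32.9472, (K−S)⁺=65.0828, hold=64.8119 ⇒ V=65.0828 exercise | (k=7,j=1): S=42.4473, (K−S)⁺=55.5827, hold=55.3119 ⇒ V=55.5827 exercise | (k=7,j=2): S=54.6866, (K−S)⁺=43.3434, hold=43.0726 ⇒ V=43.3434 exercise | (k=7,j=3): S=70.4550, (K−S)⁺=27.5750, hold=27.3042 ⇒ V=27.5750 exercise | (k=7,j=4): S=90.7701, (K−S)⁺=7.2599, hold=9.3782 ⇒ V=9.3782 continue | (k=7,j=5): S=116.9428, (K−S)⁺=0.0000, hold=0.0000 ⇒ V=0.0000 continue | (k=7,j=6): S=150.6623, (K−S)⁺=0.0000, hold=0.0000 ⇒ V=0.0000 continue | (k=7,j=7): S=194.1045, (K−S)⁺=0.0000, hold=0.0000 ⇒ V=0.0000 continue  boundary S*=70.4550
step 6: (k=6,j=0): S=37.3968, (K−S)⁺=60.6332, hold=60.3624 ⇒ V=60.6332 exercise | (k=6,j=1): S=48.1798, (K−S)⁺=49.8502, hold=49.5793 ⇒ V=49.8502 exercise | (k=6,j=2): S=62.0721, (K−S)⁺=35.9579, hold=35.6871 ⇒ V=35.9579 exercise | (k=6,j=3): S=79.9700, (K−S)⁺=18.0600, hold=18.8016 ⇒ V=18.8016 continue | (k=6,j=4): S=103.0287, (K−S)⁺=0.0000, hold=4.8699 ⇒ V=4.8699 continue | (k=6,j=5): S=132.7361, (K−S)⁺=0.0000, hold=0.0000 ⇒ V=0.0000 continue | (k=6,j=6): S=171.0094, (K−S)⁺=0.0000, hold=0.0000 ⇒ V=0.0000 continue  boundary S*=62.0721
step 5: (k=5,j=0): S=42.4473, (K−S)⁺=55.5827, hold=55.3119 ⇒ V=55.5827 exercise | (k=5,j=1): S=54.6866, (K−S)⁺=43.3434, hold=43.0726 ⇒ V=43.3434 exercise | (k=5,j=2): S=70.4550, (K−S)⁺=27.5750, hold=27.6586 ⇒ V=27.6586 continue | (k=5,j=3): S=90.7701, (K−S)⁺=7.2599, hold=12.0910 ⇒ V=12.0910 continue | (k=5,j=4): S=116.9428, (K−S)⁺=0.0000, hold=2.5289 ⇒ V=2.5289 continue | (k=5,j=5): S=150.6623, (K−S)⁺=0.0000, hold=0.0000 ⇒ V=0.0000 continue  boundary S*=54.6866
step 4: (k=4,j=0): S=48.1798, (K−S)⁺=49.8502, hold=49.5793 ⇒ V=49.8502 exercise | (k=4,j=1): S=62.0721, (K−S)⁺=35.9579, hold=35.7271 ⇒ V=35.9579 exercise | (k=4,j=2): S=79.9700, (K−S)⁺=18.0600, hold=20.1416 ⇒ V=20.1416 continue | (k=4,j=3): S=103.0287, (K−S)⁺=0.0000, hold=7.4873 ⇒ V=7.4873 continue | (k=4,j=4): S=132.7361, (K−S)⁺=0.0000, hold=1.3132 ⇒ V=1.3132 continue  boundary S*=62.0721
step 3: (k=3,j=0): S=54.6866, (K−S)⁺=43.3434, hold=43.0726 ⇒ V=43.3434 exercise | (k=3,j=1): S=70.4550, (K−S)⁺=27.5750, hold=28.2991 ⇒ V=28.2991 continue | (k=3,j=2): S=90.7701, (K−S)⁺=7.2599, hold=14.0377 ⇒ V=14.0377 continue | (k=3,j=3): S=116.9428, (K−S)⁺=0.0000, hold=4.5157 ⇒ V=4.5157 continue  boundary S*=54.6866
step 2: (k=2,j=0): S=62.0721, (K−S)⁺=35.9579, hold=36.0332 ⇒ V=36.0332 continue | (k=2,j=1): S=79.9700, (K−S)⁺=18.0600, hold=21.4046 ⇒ V=21.4046 continue | (k=2,j=2): S=103.0287, (K−S)⁺=0.0000, hold=9.4478 ⇒ V=9.4478 continue  boundary S*=-
step 1: (k=1,j=0): S=70.4550, (K−S)⁺=27.5750, hold=28.9418 ⇒ V=28.9418 continue | (k=1,j=1): S=90.7701, (K−S)⁺=7.2599, hold=15.6307 ⇒ V=15.6307 continue  boundary S*=-
step 0: (k=0,j=0): S=79.9700, (K−S)⁺=18.0600, hold=22.4997 ⇒ V=22.4997 continue  boundary S*=-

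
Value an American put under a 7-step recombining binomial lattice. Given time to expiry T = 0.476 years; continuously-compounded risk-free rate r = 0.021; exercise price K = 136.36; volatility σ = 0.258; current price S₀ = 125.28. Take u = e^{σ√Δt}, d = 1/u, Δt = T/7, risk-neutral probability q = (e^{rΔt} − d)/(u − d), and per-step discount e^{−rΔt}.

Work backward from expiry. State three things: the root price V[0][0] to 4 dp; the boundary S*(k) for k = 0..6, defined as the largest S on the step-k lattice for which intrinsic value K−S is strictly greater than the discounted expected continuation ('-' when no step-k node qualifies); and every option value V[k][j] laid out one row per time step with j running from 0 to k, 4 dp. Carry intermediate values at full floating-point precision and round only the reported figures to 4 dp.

price = 15.1283
boundary = - - - 102.3826 109.5077 117.1287 125.2800
tree:
15.1283
20.5680 9.5956
26.9734 14.0613 5.0456
33.9774 19.8715 8.1458 1.8822
40.6389 26.8523 12.7729 3.4261 0.3050
46.8670 33.9774 19.2313 6.1893 0.6034 0.0000
52.6899 40.6389 26.8523 11.0800 1.1936 0.0000 0.0000
58.1338 46.8670 33.9774 19.2313 2.3614 0.0000 0.0000 0.0000

Δt=0.06800, u=1.06959, d=0.93494, q=0.49380, disc=e^(-rΔt)=0.99857
k=7 terminal: V=max(K-S,0) → 58.1338 46.8670 33.9774 19.2313 2.3614 0.0000 0.0000 0.0000
k=6: j=0 S=83.6701 intr=52.6899 cont=52.4953 V=52.6899[EX]; j=1 S=95.7211 intr=40.6389 cont=40.4443 V=40.6389[EX]; j=2 S=109.5077 intr=26.8523 cont=26.6577 V=26.8523[EX]; j=3 S=125.2800 intr=11.0800 cont=10.8854 V=11.0800[EX]; j=4 S=143.3240 intr=0.0000 cont=1.1936 V=1.1936[hold]; j=5 S=163.9668 intr=0.0000 cont=0.0000 V=0.0000[hold]; j=6 S=187.5828 intr=0.0000 cont=0.0000 V=0.0000[hold]  S*(6)=125.2800
k=5: j=0 S=89.4930 intr=46.8670 cont=46.6724 V=46.8670[EX]; j=1 S=102.3826 intr=33.9774 cont=33.7828 V=33.9774[EX]; j=2 S=117.1287 intr=19.2313 cont=19.0367 V=19.2313[EX]; j=3 S=133.9986 intr=2.3614 cont=6.1893 V=6.1893[hold]; j=4 S=153.2983 intr=0.0000 cont=0.6034 V=0.6034[hold]; j=5 S=175.3777 intr=0.0000 cont=0.0000 V=0.0000[hold]  S*(5)=117.1287
k=4: j=0 S=95.7211 intr=40.6389 cont=40.4443 V=40.6389[EX]; j=1 S=109.5077 intr=26.8523 cont=26.6577 V=26.8523[EX]; j=2 S=125.2800 intr=11.0800 cont=12.7729 V=12.7729[hold]; j=3 S=143.3240 intr=0.0000 cont=3.4261 V=3.4261[hold]; j=4 S=163.9668 intr=0.0000 cont=0.3050 V=0.3050[hold]  S*(4)=109.5077
k=3: j=0 S=102.3826 intr=33.9774 cont=33.7828 V=33.9774[EX]; j=1 S=117.1287 intr=19.2313 cont=19.8715 V=19.8715[hold]; j=2 S=133.9986 intr=2.3614 cont=8.1458 V=8.1458[hold]; j=3 S=153.2983 intr=0.0000 cont=1.8822 V=1.8822[hold]  S*(3)=102.3826
k=2: j=0 S=109.5077 intr=26.8523 cont=26.9734 V=26.9734[hold]; j=1 S=125.2800 intr=11.0800 cont=14.0613 V=14.0613[hold]; j=2 S=143.3240 intr=0.0000 cont=5.0456 V=5.0456[hold]  S*(2)=-
k=1: j=0 S=117.1287 intr=19.2313 cont=20.5680 V=20.5680[hold]; j=1 S=133.9986 intr=2.3614 cont=9.5956 V=9.5956[hold]  S*(1)=-
k=0: j=0 S=125.2800 intr=11.0800 cont=15.1283 V=15.1283[hold]  S*(0)=-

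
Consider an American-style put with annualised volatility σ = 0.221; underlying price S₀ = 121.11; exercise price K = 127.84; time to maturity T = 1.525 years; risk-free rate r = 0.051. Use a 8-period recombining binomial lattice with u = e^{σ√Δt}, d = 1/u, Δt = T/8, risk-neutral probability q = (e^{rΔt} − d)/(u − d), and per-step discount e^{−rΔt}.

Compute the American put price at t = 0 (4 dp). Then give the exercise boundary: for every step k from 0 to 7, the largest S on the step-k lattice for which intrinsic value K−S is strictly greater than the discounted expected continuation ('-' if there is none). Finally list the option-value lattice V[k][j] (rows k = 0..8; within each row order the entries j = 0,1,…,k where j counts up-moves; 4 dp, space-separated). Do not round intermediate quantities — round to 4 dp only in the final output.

price = 13.3929
boundary = - - 99.8550 90.6702 99.8550 90.6702 99.8550 109.9702
tree:
13.3929
19.6699 7.9950
27.9850 12.5551 4.0413
37.1698 19.0990 6.9015 1.5433
45.5097 27.9850 11.4601 2.9289 0.3256
53.0825 37.1698 18.3514 5.4737 0.6942 0.0000
59.9588 45.5097 27.9850 10.0260 1.4802 0.0000 0.0000
66.2026 53.0825 37.1698 17.8698 3.1562 0.0000 0.0000 0.0000
71.8720 59.9588 45.5097 27.9850 6.7300 0.0000 0.0000 0.0000 0.0000

Δt=0.19062, u=1.10130, d=0.90802, q=0.52644, disc=e^(-rΔt)=0.99033
k=8 terminal: V=max(K-S,0) → 71.8720 59.9588 45.5097 27.9850 6.7300 0.0000 0.0000 0.0000 0.0000
k=7: j=0 S=61.6374 intr=66.2026 cont=64.9657 V=66.2026[EX]; j=1 S=74.7575 intr=53.0825 cont=51.8457 V=53.0825[EX]; j=2 S=90.6702 intr=37.1698 cont=35.9329 V=37.1698[EX]; j=3 S=109.9702 intr=17.8698 cont=16.6330 V=17.8698[EX]; j=4 S=133.3783 intr=0.0000 cont=3.1562 V=3.1562[hold]; j=5 S=161.7690 intr=0.0000 cont=0.0000 V=0.0000[hold]; j=6 S=196.2029 intr=0.0000 cont=0.0000 V=0.0000[hold]; j=7 S=237.9663 intr=0.0000 cont=0.0000 V=0.0000[hold]  S*(7)=109.9702
k=6: j=0 S=67.8812 intr=59.9588 cont=58.7220 V=59.9588[EX]; j=1 S=82.3303 intr=45.5097 cont=44.2729 V=45.5097[EX]; j=2 S=99.8550 intr=27.9850 cont=26.7482 V=27.9850[EX]; j=3 S=121.1100 intr=6.7300 cont=10.0260 V=10.0260[hold]; j=4 S=146.8893 intr=0.0000 cont=1.4802 V=1.4802[hold]; j=5 S=178.1559 intr=0.0000 cont=0.0000 V=0.0000[hold]; j=6 S=216.0779 intr=0.0000 cont=0.0000 V=0.0000[hold]  S*(6)=99.8550
k=5: j=0 S=74.7575 intr=53.0825 cont=51.8457 V=53.0825[EX]; j=1 S=90.6702 intr=37.1698 cont=35.9329 V=37.1698[EX]; j=2 S=109.9702 intr=17.8698 cont=18.3514 V=18.3514[hold]; j=3 S=133.3783 intr=0.0000 cont=5.4737 V=5.4737[hold]; j=4 S=161.7690 intr=0.0000 cont=0.6942 V=0.6942[hold]; j=5 S=196.2029 intr=0.0000 cont=0.0000 V=0.0000[hold]  S*(5)=90.6702
k=4: j=0 S=82.3303 intr=45.5097 cont=44.2729 V=45.5097[EX]; j=1 S=99.8550 intr=27.9850 cont=26.9992 V=27.9850[EX]; j=2 S=121.1100 intr=6.7300 cont=11.4601 V=11.4601[hold]; j=3 S=146.8893 intr=0.0000 cont=2.9289 V=2.9289[hold]; j=4 S=178.1559 intr=0.0000 cont=0.3256 V=0.3256[hold]  S*(4)=99.8550
k=3: j=0 S=90.6702 intr=37.1698 cont=35.9329 V=37.1698[EX]; j=1 S=109.9702 intr=17.8698 cont=19.0990 V=19.0990[hold]; j=2 S=133.3783 intr=0.0000 cont=6.9015 V=6.9015[hold]; j=3 S=161.7690 intr=0.0000 cont=1.5433 V=1.5433[hold]  S*(3)=90.6702
k=2: j=0 S=99.8550 intr=27.9850 cont=27.3890 V=27.9850[EX]; j=1 S=121.1100 intr=6.7300 cont=12.5551 V=12.5551[hold]; j=2 S=146.8893 intr=0.0000 cont=4.0413 V=4.0413[hold]  S*(2)=99.8550
k=1: j=0 S=109.9702 intr=17.8698 cont=19.6699 V=19.6699[hold]; j=1 S=133.3783 intr=0.0000 cont=7.9950 V=7.9950[hold]  S*(1)=-
k=0: j=0 S=121.1100 intr=6.7300 cont=13.3929 V=13.3929[hold]  S*(0)=-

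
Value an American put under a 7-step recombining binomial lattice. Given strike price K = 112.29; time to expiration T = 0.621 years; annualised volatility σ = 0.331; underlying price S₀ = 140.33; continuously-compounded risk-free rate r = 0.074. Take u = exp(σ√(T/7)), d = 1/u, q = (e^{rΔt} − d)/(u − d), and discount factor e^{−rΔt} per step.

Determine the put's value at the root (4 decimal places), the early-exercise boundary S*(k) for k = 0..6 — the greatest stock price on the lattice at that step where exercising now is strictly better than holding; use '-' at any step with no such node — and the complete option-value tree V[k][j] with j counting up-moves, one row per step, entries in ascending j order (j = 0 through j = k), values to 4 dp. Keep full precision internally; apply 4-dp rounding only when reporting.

price = 2.8111
boundary = - - - - - 85.7174 94.5987
tree:
2.8111
4.6806 1.0421
7.6135 1.9088 0.2185
12.0294 3.4475 0.4477 0.0000
18.3164 6.1138 0.9173 0.0000 0.0000
26.5726 10.5806 1.8794 0.0000 0.0000 0.0000
34.6201 17.6913 3.8507 0.0000 0.0000 0.0000 0.0000
41.9121 26.5726 7.8897 0.0000 0.0000 0.0000 0.0000 0.0000

params: Δt=0.08871 u=1.10361 d=0.90612 q=0.50872 e^(-rΔt)=0.99346
t_7 payoffs: 41.9121 26.5726 7.8897 0.0000 0.0000 0.0000 0.0000 0.0000
t_6: node(6,0) S=77.6699 payoff=34.6201 vs cont=33.8853 → 34.6201 [stop]  node(6,1) S=94.5987 payoff=17.6913 vs cont=16.9565 → 17.6913 [stop]  node(6,2) S=115.2174 payoff=0.0000 vs cont=3.8507 → 3.8507 [wait]  node(6,3) S=140.3300 payoff=0.0000 vs cont=0.0000 → 0.0000 [wait]  node(6,4) S=170.9162 payoff=0.0000 vs cont=0.0000 → 0.0000 [wait]  node(6,5) S=208.1688 payoff=0.0000 vs cont=0.0000 → 0.0000 [wait]  node(6,6) S=253.5411 payoff=0.0000 vs cont=0.0000 → 0.0000 [wait]  ⇒ S*(6)=94.5987
t_5: node(5,0) S=85.7174 payoff=26.5726 vs cont=25.8378 → 26.5726 [stop]  node(5,1) S=104.4003 payoff=7.8897 vs cont=10.5806 → 10.5806 [wait]  node(5,2) S=127.1552 payoff=0.0000 vs cont=1.8794 → 1.8794 [wait]  node(5,3) S=154.8698 payoff=0.0000 vs cont=0.0000 → 0.0000 [wait]  node(5,4) S=188.6251 payoff=0.0000 vs cont=0.0000 → 0.0000 [wait]  node(5,5) S=229.7376 payoff=0.0000 vs cont=0.0000 → 0.0000 [wait]  ⇒ S*(5)=85.7174
t_4: node(4,0) S=94.5987 payoff=17.6913 vs cont=18.3164 → 18.3164 [wait]  node(4,1) S=115.2174 payoff=0.0000 vs cont=6.1138 → 6.1138 [wait]  node(4,2) S=140.3300 payoff=0.0000 vs cont=0.9173 → 0.9173 [wait]  node(4,3) S=170.9162 payoff=0.0000 vs cont=0.0000 → 0.0000 [wait]  node(4,4) S=208.1688 payoff=0.0000 vs cont=0.0000 → 0.0000 [wait]  ⇒ S*(4)=-
t_3: node(3,0) S=104.4003 payoff=7.8897 vs cont=12.0294 → 12.0294 [wait]  node(3,1) S=127.1552 payoff=0.0000 vs cont=3.4475 → 3.4475 [wait]  node(3,2) S=154.8698 payoff=0.0000 vs cont=0.4477 → 0.4477 [wait]  node(3,3) S=188.6251 payoff=0.0000 vs cont=0.0000 → 0.0000 [wait]  ⇒ S*(3)=-
t_2: node(2,0) S=115.2174 payoff=0.0000 vs cont=7.6135 → 7.6135 [wait]  node(2,1) S=140.3300 payoff=0.0000 vs cont=1.9088 → 1.9088 [wait]  node(2,2) S=170.9162 payoff=0.0000 vs cont=0.2185 → 0.2185 [wait]  ⇒ S*(2)=-
t_1: node(1,0) S=127.1552 payoff=0.0000 vs cont=4.6806 → 4.6806 [wait]  node(1,1) S=154.8698 payoff=0.0000 vs cont=1.0421 → 1.0421 [wait]  ⇒ S*(1)=-
t_0: node(0,0) S=140.3300 payoff=0.0000 vs cont=2.8111 → 2.8111 [wait]  ⇒ S*(0)=-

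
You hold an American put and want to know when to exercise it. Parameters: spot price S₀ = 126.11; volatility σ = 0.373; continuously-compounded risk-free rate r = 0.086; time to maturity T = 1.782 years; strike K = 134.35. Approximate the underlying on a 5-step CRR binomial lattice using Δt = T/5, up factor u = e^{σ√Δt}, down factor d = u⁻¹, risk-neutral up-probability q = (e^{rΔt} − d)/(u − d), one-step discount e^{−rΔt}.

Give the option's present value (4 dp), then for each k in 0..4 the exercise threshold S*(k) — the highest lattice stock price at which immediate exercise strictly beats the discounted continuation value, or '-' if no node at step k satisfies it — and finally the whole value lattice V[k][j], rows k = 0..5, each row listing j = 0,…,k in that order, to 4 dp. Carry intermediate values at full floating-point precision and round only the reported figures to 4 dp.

params: Δt=0.35640 u=1.24942 d=0.80037 q=0.51387 e^(-rΔt)=0.96981
t_5 payoffs: 92.9300 69.6915 33.4150 0.0000 0.0000 0.0000
t_4: node(4,0) S=51.7509 payoff=82.5991 vs cont=78.5437 → 82.5991 [stop]  node(4,1) S=80.7856 payoff=53.5644 vs cont=49.5090 → 53.5644 [stop]  node(4,2) S=126.1100 payoff=8.2400 vs cont=15.7536 → 15.7536 [wait]  node(4,3) S=196.8636 payoff=0.0000 vs cont=0.0000 → 0.0000 [wait]  node(4,4) S=307.3132 payoff=0.0000 vs cont=0.0000 → 0.0000 [wait]  ⇒ S*(4)=80.7856
t_3: node(3,0) S=64.6585 payoff=69.6915 vs cont=65.6361 → 69.6915 [stop]  node(3,1) S=100.9350 payoff=33.4150 vs cont=33.1041 → 33.4150 [stop]  node(3,2) S=157.5642 payoff=0.0000 vs cont=7.4271 → 7.4271 [wait]  node(3,3) S=245.9650 payoff=0.0000 vs cont=0.0000 → 0.0000 [wait]  ⇒ S*(3)=100.9350
t_2: node(2,0) S=80.7856 payoff=53.5644 vs cont=49.5090 → 53.5644 [stop]  node(2,1) S=126.1100 payoff=8.2400 vs cont=19.4550 → 19.4550 [wait]  node(2,2) S=196.8636 payoff=0.0000 vs cont=3.5015 → 3.5015 [wait]  ⇒ S*(2)=80.7856
t_1: node(1,0) S=100.9350 payoff=33.4150 vs cont=34.9488 → 34.9488 [wait]  node(1,1) S=157.5642 payoff=0.0000 vs cont=10.9172 → 10.9172 [wait]  ⇒ S*(1)=-
t_0: node(0,0) S=126.1100 payoff=8.2400 vs cont=21.9174 → 21.9174 [wait]  ⇒ S*(0)=-

price = 21.9174
boundary = - - 80.7856 100.9350 80.7856
tree:
21.9174
34.9488 10.9172
53.5644 19.4550 3.5015
69.6915 33.4150 7.4271 0.0000
82.5991 53.5644 15.7536 0.0000 0.0000
92.9300 69.6915 33.4150 0.0000 0.0000 0.0000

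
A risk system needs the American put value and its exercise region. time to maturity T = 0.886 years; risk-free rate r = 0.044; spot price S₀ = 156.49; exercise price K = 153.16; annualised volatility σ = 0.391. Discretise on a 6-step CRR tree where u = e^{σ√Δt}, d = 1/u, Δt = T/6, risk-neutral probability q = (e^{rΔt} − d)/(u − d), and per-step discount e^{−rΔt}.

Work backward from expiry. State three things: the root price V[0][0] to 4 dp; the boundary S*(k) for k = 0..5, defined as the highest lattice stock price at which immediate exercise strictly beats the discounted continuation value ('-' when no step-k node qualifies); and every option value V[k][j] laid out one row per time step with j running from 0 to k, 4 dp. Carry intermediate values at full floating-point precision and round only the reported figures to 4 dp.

params: Δt=0.14767 u=1.16213 d=0.86049 q=0.48412 e^(-rΔt)=0.99352
t_6 payoffs: 89.6317 67.3627 37.2876 0.0000 0.0000 0.0000 0.0000
t_5: node(5,0) S=73.8279 payoff=79.3321 vs cont=78.3402 → 79.3321 [stop]  node(5,1) S=99.7073 payoff=53.4527 vs cont=52.4608 → 53.4527 [stop]  node(5,2) S=134.6584 payoff=18.5016 vs cont=19.1114 → 19.1114 [wait]  node(5,3) S=181.8611 payoff=0.0000 vs cont=0.0000 → 0.0000 [wait]  node(5,4) S=245.6102 payoff=0.0000 vs cont=0.0000 → 0.0000 [wait]  node(5,5) S=331.7057 payoff=0.0000 vs cont=0.0000 → 0.0000 [wait]  ⇒ S*(5)=99.7073
t_4: node(4,0) S=85.7973 payoff=67.3627 vs cont=66.3708 → 67.3627 [stop]  node(4,1) S=115.8724 payoff=37.2876 vs cont=36.5890 → 37.2876 [stop]  node(4,2) S=156.4900 payoff=0.0000 vs cont=9.7954 → 9.7954 [wait]  node(4,3) S=211.3456 payoff=0.0000 vs cont=0.0000 → 0.0000 [wait]  node(4,4) S=285.4300 payoff=0.0000 vs cont=0.0000 → 0.0000 [wait]  ⇒ S*(4)=115.8724
t_3: node(3,0) S=99.7073 payoff=53.4527 vs cont=52.4608 → 53.4527 [stop]  node(3,1) S=134.6584 payoff=18.5016 vs cont=23.8228 → 23.8228 [wait]  node(3,2) S=181.8611 payoff=0.0000 vs cont=5.0205 → 5.0205 [wait]  node(3,3) S=245.6102 payoff=0.0000 vs cont=0.0000 → 0.0000 [wait]  ⇒ S*(3)=99.7073
t_2: node(2,0) S=115.8724 payoff=37.2876 vs cont=38.8551 → 38.8551 [wait]  node(2,1) S=156.4900 payoff=0.0000 vs cont=14.6250 → 14.6250 [wait]  node(2,2) S=211.3456 payoff=0.0000 vs cont=2.5732 → 2.5732 [wait]  ⇒ S*(2)=-
t_1: node(1,0) S=134.6584 payoff=18.5016 vs cont=26.9492 → 26.9492 [wait]  node(1,1) S=181.8611 payoff=0.0000 vs cont=8.7336 → 8.7336 [wait]  ⇒ S*(1)=-
t_0: node(0,0) S=156.4900 payoff=0.0000 vs cont=18.0132 → 18.0132 [wait]  ⇒ S*(0)=-

price = 18.0132
boundary = - - - 99.7073 115.8724 99.7073
tree:
18.0132
26.9492 8.7336
38.8551 14.6250 2.5732
53.4527 23.8228 5.0205 0.0000
67.3627 37.2876 9.7954 0.0000 0.0000
79.3321 53.4527 19.1114 0.0000 0.0000 0.0000
89.6317 67.3627 37.2876 0.0000 0.0000 0.0000 0.0000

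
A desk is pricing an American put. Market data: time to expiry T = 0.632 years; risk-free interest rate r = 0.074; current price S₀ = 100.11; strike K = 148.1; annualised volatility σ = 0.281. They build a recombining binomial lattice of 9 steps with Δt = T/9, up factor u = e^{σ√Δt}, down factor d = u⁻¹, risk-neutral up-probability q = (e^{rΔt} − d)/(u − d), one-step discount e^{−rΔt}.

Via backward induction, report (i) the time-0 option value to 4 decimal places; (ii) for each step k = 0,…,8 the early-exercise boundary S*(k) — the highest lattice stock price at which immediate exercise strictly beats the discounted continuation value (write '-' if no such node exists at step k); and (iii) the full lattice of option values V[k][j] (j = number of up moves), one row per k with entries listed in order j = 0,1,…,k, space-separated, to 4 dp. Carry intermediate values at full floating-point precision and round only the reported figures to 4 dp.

params: Δt=0.07022 u=1.07731 d=0.92824 q=0.51634 e^(-rΔt)=0.99482
t_9 payoffs: 96.8817 88.6566 79.1107 68.0318 55.1738 40.2509 22.9316 2.8310 0.0000 0.0000
t_8: node(8,0) S=55.1778 payoff=92.9222 vs cont=92.1546 → 92.9222 [stop]  node(8,1) S=64.0388 payoff=84.0612 vs cont=83.2936 → 84.0612 [stop]  node(8,2) S=74.3226 payoff=73.7774 vs cont=73.0098 → 73.7774 [stop]  node(8,3) S=86.2580 payoff=61.8420 vs cont=61.0744 → 61.8420 [stop]  node(8,4) S=100.1100 payoff=47.9900 vs cont=47.2224 → 47.9900 [stop]  node(8,5) S=116.1865 payoff=31.9135 vs cont=31.1459 → 31.9135 [stop]  node(8,6) S=134.8447 payoff=13.2553 vs cont=12.4877 → 13.2553 [stop]  node(8,7) S=156.4992 payoff=0.0000 vs cont=1.3621 → 1.3621 [wait]  node(8,8) S=181.6311 payoff=0.0000 vs cont=0.0000 → 0.0000 [wait]  ⇒ S*(8)=134.8447
t_7: node(7,0) S=59.4434 payoff=88.6566 vs cont=87.8890 → 88.6566 [stop]  node(7,1) S=68.9893 payoff=79.1107 vs cont=78.3431 → 79.1107 [stop]  node(7,2) S=80.0682 payoff=68.0318 vs cont=67.2642 → 68.0318 [stop]  node(7,3) S=92.9262 payoff=55.1738 vs cont=54.4062 → 55.1738 [stop]  node(7,4) S=107.8491 payoff=40.2509 vs cont=39.4833 → 40.2509 [stop]  node(7,5) S=125.1684 payoff=22.9316 vs cont=22.1640 → 22.9316 [stop]  node(7,6) S=145.2690 payoff=2.8310 vs cont=7.0775 → 7.0775 [wait]  node(7,7) S=168.5975 payoff=0.0000 vs cont=0.6554 → 0.6554 [wait]  ⇒ S*(7)=125.1684
t_6: node(6,0) S=64.0388 payoff=84.0612 vs cont=83.2936 → 84.0612 [stop]  node(6,1) S=74.3226 payoff=73.7774 vs cont=73.0098 → 73.7774 [stop]  node(6,2) S=86.2580 payoff=61.8420 vs cont=61.0744 → 61.8420 [stop]  node(6,3) S=100.1100 payoff=47.9900 vs cont=47.2224 → 47.9900 [stop]  node(6,4) S=116.1865 payoff=31.9135 vs cont=31.1459 → 31.9135 [stop]  node(6,5) S=134.8447 payoff=13.2553 vs cont=14.6690 → 14.6690 [wait]  node(6,6) S=156.4992 payoff=0.0000 vs cont=3.7420 → 3.7420 [wait]  ⇒ S*(6)=116.1865
t_5: node(5,0) S=68.9893 payoff=79.1107 vs cont=78.3431 → 79.1107 [stop]  node(5,1) S=80.0682 payoff=68.0318 vs cont=67.2642 → 68.0318 [stop]  node(5,2) S=92.9262 payoff=55.1738 vs cont=54.4062 → 55.1738 [stop]  node(5,3) S=107.8491 payoff=40.2509 vs cont=39.4833 → 40.2509 [stop]  node(5,4) S=125.1684 payoff=22.9316 vs cont=22.8901 → 22.9316 [stop]  node(5,5) S=145.2690 payoff=2.8310 vs cont=8.9801 → 8.9801 [wait]  ⇒ S*(5)=125.1684
t_4: node(4,0) S=74.3226 payoff=73.7774 vs cont=73.0098 → 73.7774 [stop]  node(4,1) S=86.2580 payoff=61.8420 vs cont=61.0744 → 61.8420 [stop]  node(4,2) S=100.1100 payoff=47.9900 vs cont=47.2224 → 47.9900 [stop]  node(4,3) S=116.1865 payoff=31.9135 vs cont=31.1459 → 31.9135 [stop]  node(4,4) S=134.8447 payoff=13.2553 vs cont=15.6463 → 15.6463 [wait]  ⇒ S*(4)=116.1865
t_3: node(3,0) S=80.0682 payoff=68.0318 vs cont=67.2642 → 68.0318 [stop]  node(3,1) S=92.9262 payoff=55.1738 vs cont=54.4062 → 55.1738 [stop]  node(3,2) S=107.8491 payoff=40.2509 vs cont=39.4833 → 40.2509 [stop]  node(3,3) S=125.1684 payoff=22.9316 vs cont=23.3922 → 23.3922 [wait]  ⇒ S*(3)=107.8491
t_2: node(2,0) S=86.2580 payoff=61.8420 vs cont=61.0744 → 61.8420 [stop]  node(2,1) S=100.1100 payoff=47.9900 vs cont=47.2224 → 47.9900 [stop]  node(2,2) S=116.1865 payoff=31.9135 vs cont=31.3825 → 31.9135 [stop]  ⇒ S*(2)=116.1865
t_1: node(1,0) S=92.9262 payoff=55.1738 vs cont=54.4062 → 55.1738 [stop]  node(1,1) S=107.8491 payoff=40.2509 vs cont=39.4833 → 40.2509 [stop]  ⇒ S*(1)=107.8491
t_0: node(0,0) S=100.1100 payoff=47.9900 vs cont=47.2224 → 47.9900 [stop]  ⇒ S*(0)=100.1100

price = 47.9900
boundary = 100.1100 107.8491 116.1865 107.8491 116.1865 125.1684 116.1865 125.1684 134.8447
tree:
47.9900
55.1738 40.2509
61.8420 47.9900 31.9135
68.0318 55.1738 40.2509 23.3922
73.7774 61.8420 47.9900 31.9135 15.6463
79.1107 68.0318 55.1738 40.2509 22.9316 8.9801
84.0612 73.7774 61.8420 47.9900 31.9135 14.6690 3.7420
88.6566 79.1107 68.0318 55.1738 40.2509 22.9316 7.0775 0.6554
92.9222 84.0612 73.7774 61.8420 47.9900 31.9135 13.2553 1.3621 0.0000
96.8817 88.6566 79.1107 68.0318 55.1738 40.2509 22.9316 2.8310 0.0000 0.0000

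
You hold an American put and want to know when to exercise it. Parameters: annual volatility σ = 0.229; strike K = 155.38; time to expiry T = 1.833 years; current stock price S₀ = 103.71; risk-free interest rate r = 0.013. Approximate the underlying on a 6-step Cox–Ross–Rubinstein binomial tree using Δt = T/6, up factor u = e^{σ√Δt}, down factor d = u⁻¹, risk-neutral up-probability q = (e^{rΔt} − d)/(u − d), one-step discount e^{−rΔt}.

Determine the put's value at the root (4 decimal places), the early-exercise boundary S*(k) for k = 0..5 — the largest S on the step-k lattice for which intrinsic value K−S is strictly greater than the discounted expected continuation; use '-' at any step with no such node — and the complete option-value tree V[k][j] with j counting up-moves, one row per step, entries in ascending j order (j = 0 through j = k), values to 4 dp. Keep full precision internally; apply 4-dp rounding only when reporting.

price = 52.0261
boundary = - 91.3799 103.7100 91.3799 103.7100 117.7038
tree:
52.0261
64.0001 39.6921
74.8643 51.6700 27.2525
84.4368 64.0001 38.4908 15.4990
92.8713 74.8643 51.6700 24.7609 5.7552
100.3029 84.4368 64.0001 37.6762 11.1995 0.0000
106.8511 92.8713 74.8643 51.6700 21.7941 0.0000 0.0000

Δt=0.30550  u=1.13493  d=0.88111  q=0.48408  discount=0.99604
step 6 (expiry): payoffs max(K−S,0) = 106.8511 92.8713 74.8643 51.6700 21.7941 0.0000 0.0000
step 5: (k=5,j=0): S=55.0771, (K−S)⁺=100.3029, hold=99.6871 ⇒ V=100.3029 exercise | (k=5,j=1): S=70.9432, (K−S)⁺=84.4368, hold=83.8209 ⇒ V=84.4368 exercise | (k=5,j=2): S=91.3799, (K−S)⁺=64.0001, hold=63.3842 ⇒ V=64.0001 exercise | (k=5,j=3): S=117.7038, (K−S)⁺=37.6762, hold=37.0603 ⇒ V=37.6762 exercise | (k=5,j=4): S=151.6109, (K−S)⁺=3.7691, hold=11.1995 ⇒ V=11.1995 continue | (k=5,j=5): S=195.2857, (K−S)⁺=0.0000, hold=0.0000 ⇒ V=0.0000 continue  boundary S*=117.7038
step 4: (k=4,j=0): S=62.5087, (K−S)⁺=92.8713, hold=92.2554 ⇒ V=92.8713 exercise | (k=4,j=1): S=80.5157, (K−S)⁺=74.8643, hold=74.2484 ⇒ V=74.8643 exercise | (k=4,j=2): S=103.7100, (K−S)⁺=51.6700, hold=51.0541 ⇒ V=51.6700 exercise | (k=4,j=3): S=133.5859, (K−S)⁺=21.7941, hold=24.7609 ⇒ V=24.7609 continue | (k=4,j=4): S=172.0681, (K−S)⁺=0.0000, hold=5.7552 ⇒ V=5.7552 continue  boundary S*=103.7100
step 3: (k=3,j=0): S=70.9432, (K−S)⁺=84.4368, hold=83.8209 ⇒ V=84.4368 exercise | (k=3,j=1): S=91.3799, (K−S)⁺=64.0001, hold=63.3842 ⇒ V=64.0001 exercise | (k=3,j=2): S=117.7038, (K−S)⁺=37.6762, hold=38.4908 ⇒ V=38.4908 continue | (k=3,j=3): S=151.6109, (K−S)⁺=3.7691, hold=15.4990 ⇒ V=15.4990 continue  boundary S*=91.3799
step 2: (k=2,j=0): S=80.5157, (K−S)⁺=74.8643, hold=74.2484 ⇒ V=74.8643 exercise | (k=2,j=1): S=103.7100, (K−S)⁺=51.6700, hold=51.4469 ⇒ V=51.6700 exercise | (k=2,j=2): S=133.5859, (K−S)⁺=21.7941, hold=27.2525 ⇒ V=27.2525 continue  boundary S*=103.7100
step 1: (k=1,j=0): S=91.3799, (K−S)⁺=64.0001, hold=63.3842 ⇒ V=64.0001 exercise | (k=1,j=1): S=117.7038, (K−S)⁺=37.6762, hold=39.6921 ⇒ V=39.6921 continue  boundary S*=91.3799
step 0: (k=0,j=0): S=103.7100, (K−S)⁺=51.6700, hold=52.0261 ⇒ V=52.0261 continue  boundary S*=-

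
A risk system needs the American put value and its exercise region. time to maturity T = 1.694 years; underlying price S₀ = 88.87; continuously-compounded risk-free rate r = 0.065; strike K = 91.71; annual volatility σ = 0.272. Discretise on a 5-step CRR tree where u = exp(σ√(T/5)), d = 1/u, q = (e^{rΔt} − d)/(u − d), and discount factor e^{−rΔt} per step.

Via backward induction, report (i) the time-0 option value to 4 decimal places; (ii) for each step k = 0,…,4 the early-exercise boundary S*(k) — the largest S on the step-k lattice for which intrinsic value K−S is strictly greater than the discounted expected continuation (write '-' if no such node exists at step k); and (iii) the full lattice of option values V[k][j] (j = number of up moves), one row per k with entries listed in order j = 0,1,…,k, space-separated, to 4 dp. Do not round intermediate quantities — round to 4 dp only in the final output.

price = 10.4642
boundary = - - 64.7498 55.2688 64.7498
tree:
10.4642
17.1333 5.0019
26.9602 9.1564 1.5355
36.4412 16.1596 3.3435 0.0000
44.5339 26.9602 7.2803 0.0000 0.0000
51.4416 36.4412 15.8528 0.0000 0.0000 0.0000

Δt=0.33880  u=1.17154  d=0.85358  q=0.53053  discount=0.97822
step 5 (expiry): payoffs max(K−S,0) = 51.4416 36.4412 15.8528 0.0000 0.0000 0.0000
step 4: (k=4,j=0): S=47.1761, (K−S)⁺=44.5339, hold=42.5363 ⇒ V=44.5339 exercise | (k=4,j=1): S=64.7498, (K−S)⁺=26.9602, hold=24.9626 ⇒ V=26.9602 exercise | (k=4,j=2): S=88.8700, (K−S)⁺=2.8400, hold=7.2803 ⇒ V=7.2803 continue | (k=4,j=3): S=121.9752, (K−S)⁺=0.0000, hold=0.0000 ⇒ V=0.0000 continue | (k=4,j=4): S=167.4126, (K−S)⁺=0.0000, hold=0.0000 ⇒ V=0.0000 continue  boundary S*=64.7498
step 3: (k=3,j=0): S=55.2688, (K−S)⁺=36.4412, hold=34.4436 ⇒ V=36.4412 exercise | (k=3,j=1): S=75.8572, (K−S)⁺=15.8528, hold=16.1596 ⇒ V=16.1596 continue | (k=3,j=2): S=104.1150, (K−S)⁺=0.0000, hold=3.3435 ⇒ V=3.3435 continue | (k=3,j=3): S=142.8993, (K−S)⁺=0.0000, hold=0.0000 ⇒ V=0.0000 continue  boundary S*=55.2688
step 2: (k=2,j=0): S=64.7498, (K−S)⁺=26.9602, hold=25.1219 ⇒ V=26.9602 exercise | (k=2,j=1): S=88.8700, (K−S)⁺=2.8400, hold=9.1564 ⇒ V=9.1564 continue | (k=2,j=2): S=121.9752, (K−S)⁺=0.0000, hold=1.5355 ⇒ V=1.5355 continue  boundary S*=64.7498
step 1: (k=1,j=0): S=75.8572, (K−S)⁺=15.8528, hold=17.1333 ⇒ V=17.1333 continue | (k=1,j=1): S=104.1150, (K−S)⁺=0.0000, hold=5.0019 ⇒ V=5.0019 continue  boundary S*=-
step 0: (k=0,j=0): S=88.8700, (K−S)⁺=2.8400, hold=10.4642 ⇒ V=10.4642 continue  boundary S*=-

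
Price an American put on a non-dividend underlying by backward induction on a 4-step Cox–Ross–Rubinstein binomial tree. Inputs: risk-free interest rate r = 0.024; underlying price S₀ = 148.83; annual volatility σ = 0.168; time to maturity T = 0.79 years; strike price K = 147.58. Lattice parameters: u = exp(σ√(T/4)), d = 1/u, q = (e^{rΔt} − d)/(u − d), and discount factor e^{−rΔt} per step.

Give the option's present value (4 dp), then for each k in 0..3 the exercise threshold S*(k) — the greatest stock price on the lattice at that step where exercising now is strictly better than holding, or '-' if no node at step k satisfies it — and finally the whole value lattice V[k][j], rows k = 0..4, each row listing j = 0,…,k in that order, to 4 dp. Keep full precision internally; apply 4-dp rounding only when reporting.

Δt=0.19750, u=1.07752, d=0.92806, q=0.51313, disc=e^(-rΔt)=0.99527
k=4 terminal: V=max(K-S,0) → 37.1743 19.3939 0.0000 0.0000 0.0000
k=3: j=0 S=118.9642 intr=28.6158 cont=27.9180 V=28.6158[EX]; j=1 S=138.1229 intr=9.4571 cont=9.3976 V=9.4571[EX]; j=2 S=160.3671 intr=0.0000 cont=0.0000 V=0.0000[hold]; j=3 S=186.1936 intr=0.0000 cont=0.0000 V=0.0000[hold]  S*(3)=138.1229
k=2: j=0 S=128.1861 intr=19.3939 cont=18.6960 V=19.3939[EX]; j=1 S=148.8300 intr=0.0000 cont=4.5826 V=4.5826[hold]; j=2 S=172.7985 intr=0.0000 cont=0.0000 V=0.0000[hold]  S*(2)=128.1861
k=1: j=0 S=138.1229 intr=9.4571 cont=11.7380 V=11.7380[hold]; j=1 S=160.3671 intr=0.0000 cont=2.2206 V=2.2206[hold]  S*(1)=-
k=0: j=0 S=148.8300 intr=0.0000 cont=6.8219 V=6.8219[hold]  S*(0)=-

price = 6.8219
boundary = - - 128.1861 138.1229
tree:
6.8219
11.7380 2.2206
19.3939 4.5826 0.0000
28.6158 9.4571 0.0000 0.0000
37.1743 19.3939 0.0000 0.0000 0.0000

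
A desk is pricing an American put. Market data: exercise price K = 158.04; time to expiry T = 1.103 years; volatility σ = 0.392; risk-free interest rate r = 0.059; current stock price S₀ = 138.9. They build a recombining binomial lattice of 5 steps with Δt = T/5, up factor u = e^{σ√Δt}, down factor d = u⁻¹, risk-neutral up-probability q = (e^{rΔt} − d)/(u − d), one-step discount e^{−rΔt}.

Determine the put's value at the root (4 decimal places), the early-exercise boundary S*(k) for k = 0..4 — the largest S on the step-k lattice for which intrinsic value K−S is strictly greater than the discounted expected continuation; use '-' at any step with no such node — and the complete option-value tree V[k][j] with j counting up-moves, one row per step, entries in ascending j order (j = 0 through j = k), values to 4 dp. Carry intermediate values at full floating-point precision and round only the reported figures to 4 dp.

price = 29.9617
boundary = - - 96.1130 115.5426 96.1130
tree:
29.9617
44.0722 16.0465
61.9270 26.6293 5.4381
78.0893 42.4974 10.7916 0.0000
91.5338 61.9270 21.4153 0.0000 0.0000
102.7175 78.0893 42.4974 0.0000 0.0000 0.0000

Δt=0.22060  u=1.20215  d=0.83184  q=0.48948  discount=0.98707
step 5 (expiry): payoffs max(K−S,0) = 102.7175 78.0893 42.4974 0.0000 0.0000 0.0000
step 4: (k=4,j=0): S=66.5062, (K−S)⁺=91.5338, hold=89.4902 ⇒ V=91.5338 exercise | (k=4,j=1): S=96.1130, (K−S)⁺=61.9270, hold=59.8834 ⇒ V=61.9270 exercise | (k=4,j=2): S=138.9000, (K−S)⁺=19.1400, hold=21.4153 ⇒ V=21.4153 continue | (k=4,j=3): S=200.7347, (K−S)⁺=0.0000, hold=0.0000 ⇒ V=0.0000 continue | (k=4,j=4): S=290.0965, (K−S)⁺=0.0000, hold=0.0000 ⇒ V=0.0000 continue  boundary S*=96.1130
step 3: (k=3,j=0): S=79.9507, (K−S)⁺=78.0893, hold=76.0457 ⇒ V=78.0893 exercise | (k=3,j=1): S=115.5426, (K−S)⁺=42.4974, hold=41.5531 ⇒ V=42.4974 exercise | (k=3,j=2): S=166.9792, (K−S)⁺=0.0000, hold=10.7916 ⇒ V=10.7916 continue | (k=3,j=3): S=241.3140, (K−S)⁺=0.0000, hold=0.0000 ⇒ V=0.0000 continue  boundary S*=115.5426
step 2: (k=2,j=0): S=96.1130, (K−S)⁺=61.9270, hold=59.8834 ⇒ V=61.9270 exercise | (k=2,j=1): S=138.9000, (K−S)⁺=19.1400, hold=26.6293 ⇒ V=26.6293 continue | (k=2,j=2): S=200.7347, (K−S)⁺=0.0000, hold=5.4381 ⇒ V=5.4381 continue  boundary S*=96.1130
step 1: (k=1,j=0): S=115.5426, (K−S)⁺=42.4974, hold=44.0722 ⇒ V=44.0722 continue | (k=1,j=1): S=166.9792, (K−S)⁺=0.0000, hold=16.0465 ⇒ V=16.0465 continue  boundary S*=-
step 0: (k=0,j=0): S=138.9000, (K−S)⁺=19.1400, hold=29.9617 ⇒ V=29.9617 continue  boundary S*=-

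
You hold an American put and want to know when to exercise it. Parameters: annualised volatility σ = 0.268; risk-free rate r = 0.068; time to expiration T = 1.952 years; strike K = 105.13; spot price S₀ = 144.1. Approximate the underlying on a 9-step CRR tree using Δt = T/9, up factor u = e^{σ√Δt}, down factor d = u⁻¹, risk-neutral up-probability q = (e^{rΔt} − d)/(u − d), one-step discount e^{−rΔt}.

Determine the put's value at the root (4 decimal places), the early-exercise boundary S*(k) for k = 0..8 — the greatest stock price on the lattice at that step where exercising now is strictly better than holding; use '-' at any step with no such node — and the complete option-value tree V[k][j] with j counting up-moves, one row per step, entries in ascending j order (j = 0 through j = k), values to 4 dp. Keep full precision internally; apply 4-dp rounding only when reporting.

params: Δt=0.21689 u=1.13293 d=0.88266 q=0.52820 e^(-rΔt)=0.98536
t_9 payoffs: 58.2680 44.9807 27.9260 6.0355 0.0000 0.0000 0.0000 0.0000 0.0000 0.0000
t_8: node(8,0) S=53.0916 payoff=52.0384 vs cont=50.4993 → 52.0384 [stop]  node(8,1) S=68.1452 payoff=36.9848 vs cont=35.4457 → 36.9848 [stop]  node(8,2) S=87.4671 payoff=17.6629 vs cont=16.1238 → 17.6629 [stop]  node(8,3) S=112.2676 payoff=0.0000 vs cont=2.8058 → 2.8058 [wait]  node(8,4) S=144.1000 payoff=0.0000 vs cont=0.0000 → 0.0000 [wait]  node(8,5) S=184.9582 payoff=0.0000 vs cont=0.0000 → 0.0000 [wait]  node(8,6) S=237.4014 payoff=0.0000 vs cont=0.0000 → 0.0000 [wait]  node(8,7) S=304.7143 payoff=0.0000 vs cont=0.0000 → 0.0000 [wait]  node(8,8) S=391.1131 payoff=0.0000 vs cont=0.0000 → 0.0000 [wait]  ⇒ S*(8)=87.4671
t_7: node(7,0) S=60.1493 payoff=44.9807 vs cont=43.4416 → 44.9807 [stop]  node(7,1) S=77.2040 payoff=27.9260 vs cont=26.3868 → 27.9260 [stop]  node(7,2) S=99.0945 payoff=6.0355 vs cont=9.6716 → 9.6716 [wait]  node(7,3) S=127.1918 payoff=0.0000 vs cont=1.3044 → 1.3044 [wait]  node(7,4) S=163.2559 payoff=0.0000 vs cont=0.0000 → 0.0000 [wait]  node(7,5) S=209.5455 payoff=0.0000 vs cont=0.0000 → 0.0000 [wait]  node(7,6) S=268.9602 payoff=0.0000 vs cont=0.0000 → 0.0000 [wait]  node(7,7) S=345.2213 payoff=0.0000 vs cont=0.0000 → 0.0000 [wait]  ⇒ S*(7)=77.2040
t_6: node(6,0) S=68.1452 payoff=36.9848 vs cont=35.4457 → 36.9848 [stop]  node(6,1) S=87.4671 payoff=17.6629 vs cont=18.0163 → 18.0163 [wait]  node(6,2) S=112.2676 payoff=0.0000 vs cont=5.1751 → 5.1751 [wait]  node(6,3) S=144.1000 payoff=0.0000 vs cont=0.6064 → 0.6064 [wait]  node(6,4) S=184.9582 payoff=0.0000 vs cont=0.0000 → 0.0000 [wait]  node(6,5) S=237.4014 payoff=0.0000 vs cont=0.0000 → 0.0000 [wait]  node(6,6) S=304.7143 payoff=0.0000 vs cont=0.0000 → 0.0000 [wait]  ⇒ S*(6)=68.1452
t_5: node(5,0) S=77.2040 payoff=27.9260 vs cont=26.5708 → 27.9260 [stop]  node(5,1) S=99.0945 payoff=6.0355 vs cont=11.0691 → 11.0691 [wait]  node(5,2) S=127.1918 payoff=0.0000 vs cont=2.7215 → 2.7215 [wait]  node(5,3) S=163.2559 payoff=0.0000 vs cont=0.2819 → 0.2819 [wait]  node(5,4) S=209.5455 payoff=0.0000 vs cont=0.0000 → 0.0000 [wait]  node(5,5) S=268.9602 payoff=0.0000 vs cont=0.0000 → 0.0000 [wait]  ⇒ S*(5)=77.2040
t_4: node(4,0) S=87.4671 payoff=17.6629 vs cont=18.7436 → 18.7436 [wait]  node(4,1) S=112.2676 payoff=0.0000 vs cont=6.5623 → 6.5623 [wait]  node(4,2) S=144.1000 payoff=0.0000 vs cont=1.4119 → 1.4119 [wait]  node(4,3) S=184.9582 payoff=0.0000 vs cont=0.1311 → 0.1311 [wait]  node(4,4) S=237.4014 payoff=0.0000 vs cont=0.0000 → 0.0000 [wait]  ⇒ S*(4)=-
t_3: node(3,0) S=99.0945 payoff=6.0355 vs cont=12.1292 → 12.1292 [wait]  node(3,1) S=127.1918 payoff=0.0000 vs cont=3.7856 → 3.7856 [wait]  node(3,2) S=163.2559 payoff=0.0000 vs cont=0.7246 → 0.7246 [wait]  node(3,3) S=209.5455 payoff=0.0000 vs cont=0.0609 → 0.0609 [wait]  ⇒ S*(3)=-
t_2: node(2,0) S=112.2676 payoff=0.0000 vs cont=7.6090 → 7.6090 [wait]  node(2,1) S=144.1000 payoff=0.0000 vs cont=2.1370 → 2.1370 [wait]  node(2,2) S=184.9582 payoff=0.0000 vs cont=0.3686 → 0.3686 [wait]  ⇒ S*(2)=-
t_1: node(1,0) S=127.1918 payoff=0.0000 vs cont=4.6496 → 4.6496 [wait]  node(1,1) S=163.2559 payoff=0.0000 vs cont=1.1853 → 1.1853 [wait]  ⇒ S*(1)=-
t_0: node(0,0) S=144.1000 payoff=0.0000 vs cont=2.7785 → 2.7785 [wait]  ⇒ S*(0)=-

price = 2.7785
boundary = - - - - - 77.2040 68.1452 77.2040 87.4671
tree:
2.7785
4.6496 1.1853
7.6090 2.1370 0.3686
12.1292 3.7856 0.7246 0.0609
18.7436 6.5623 1.4119 0.1311 0.0000
27.9260 11.0691 2.7215 0.2819 0.0000 0.0000
36.9848 18.0163 5.1751 0.6064 0.0000 0.0000 0.0000
44.9807 27.9260 9.6716 1.3044 0.0000 0.0000 0.0000 0.0000
52.0384 36.9848 17.6629 2.8058 0.0000 0.0000 0.0000 0.0000 0.0000
58.2680 44.9807 27.9260 6.0355 0.0000 0.0000 0.0000 0.0000 0.0000 0.0000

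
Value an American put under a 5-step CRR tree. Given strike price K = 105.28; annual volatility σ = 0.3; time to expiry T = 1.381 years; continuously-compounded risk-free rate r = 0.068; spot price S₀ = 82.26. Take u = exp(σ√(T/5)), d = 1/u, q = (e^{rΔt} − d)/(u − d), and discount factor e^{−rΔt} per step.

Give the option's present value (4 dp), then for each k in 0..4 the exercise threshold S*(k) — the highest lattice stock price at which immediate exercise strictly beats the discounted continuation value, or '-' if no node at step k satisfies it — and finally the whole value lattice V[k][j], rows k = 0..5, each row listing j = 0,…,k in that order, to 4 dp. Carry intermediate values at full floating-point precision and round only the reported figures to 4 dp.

price = 23.8932
boundary = - 70.2613 60.0127 70.2613 82.2600
tree:
23.8932
35.0187 14.5160
45.2673 23.1129 7.1264
54.0209 35.0187 12.9885 1.9865
61.4978 45.2673 23.0200 4.2218 0.0000
67.8840 54.0209 35.0187 8.9722 0.0000 0.0000

Δt=0.27620, u=1.17077, d=0.85414, q=0.52054, disc=e^(-rΔt)=0.98139
k=5 terminal: V=max(K-S,0) → 67.8840 54.0209 35.0187 8.9722 0.0000 0.0000
k=4: j=0 S=43.7822 intr=61.4978 cont=59.5389 V=61.4978[EX]; j=1 S=60.0127 intr=45.2673 cont=43.3084 V=45.2673[EX]; j=2 S=82.2600 intr=23.0200 cont=21.0611 V=23.0200[EX]; j=3 S=112.7546 intr=0.0000 cont=4.2218 V=4.2218[hold]; j=4 S=154.5537 intr=0.0000 cont=0.0000 V=0.0000[hold]  S*(4)=82.2600
k=3: j=0 S=51.2591 intr=54.0209 cont=52.0621 V=54.0209[EX]; j=1 S=70.2613 intr=35.0187 cont=33.0599 V=35.0187[EX]; j=2 S=96.3078 intr=8.9722 cont=12.9885 V=12.9885[hold]; j=3 S=132.0100 intr=0.0000 cont=1.9865 V=1.9865[hold]  S*(3)=70.2613
k=2: j=0 S=60.0127 intr=45.2673 cont=43.3084 V=45.2673[EX]; j=1 S=82.2600 intr=23.0200 cont=23.1129 V=23.1129[hold]; j=2 S=112.7546 intr=0.0000 cont=7.1264 V=7.1264[hold]  S*(2)=60.0127
k=1: j=0 S=70.2613 intr=35.0187 cont=33.1073 V=35.0187[EX]; j=1 S=96.3078 intr=8.9722 cont=14.5160 V=14.5160[hold]  S*(1)=70.2613
k=0: j=0 S=82.2600 intr=23.0200 cont=23.8932 V=23.8932[hold]  S*(0)=-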